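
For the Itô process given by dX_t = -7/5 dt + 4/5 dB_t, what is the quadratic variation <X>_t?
<X>_t = 16*t/25

For an Itô process dX_t = a(t) dt + b(t) dB_t, the quadratic variation is <X>_t = int_0^t b(s)^2 ds (the drift term does not contribute). Here b(s) = 4/5, so
  b(s)^2 = 16/25.
Integrating from 0 to t:
  <X>_t = int_0^t (16/25) ds = 16*t/25.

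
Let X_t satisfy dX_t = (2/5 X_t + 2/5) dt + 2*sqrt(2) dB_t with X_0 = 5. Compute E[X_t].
E[X_t] = 6*exp(2*t/5) - 1

Taking expectations and using E[dB_t] = 0, the mean m(t) = E[X_t] satisfies the ODE m'(t) = a m(t) + b with m(0) = x_0. With a = 2/5, b = 2/5, x_0 = 5, the solution is
  m(t) = x_0 * exp(a t) + (b/a) * (exp(a t) - 1)
       = 5 * exp((2/5) t) + ((2/5)/(2/5)) * (exp((2/5) t) - 1)
       = 6*exp(2*t/5) - 1.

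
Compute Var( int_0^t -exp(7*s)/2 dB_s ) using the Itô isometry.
Var = exp(14*t)/56 - 1/56

The Itô integral of a deterministic integrand f(s) has mean 0 because each increment f(s) * (B_{s+ds} - B_s) has mean 0. By the Itô isometry:
  Var( int_0^t f(s) dB_s ) = E[ (int_0^t f(s) dB_s)^2 ] = int_0^t f(s)^2 ds.
Here f(s) = -exp(7*s)/2, so f(s)^2 = exp(14*s)/4. Integrate:
  int_0^t (exp(14*s)/4) ds = exp(14*t)/56 - 1/56.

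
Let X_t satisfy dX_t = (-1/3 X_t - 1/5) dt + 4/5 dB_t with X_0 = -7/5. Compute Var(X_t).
Var(X_t) = 24/25 - 24*exp(-2*t/3)/25

The variance V(t) = Var(X_t) satisfies V'(t) = 2 a V(t) + c^2 with V(0) = 0 (drift coefficient is linear in X, diffusion is constant). With a = -1/3, c = 4/5, the solution is
  V(t) = (c^2 / (2 a)) * (exp(2 a t) - 1)
       = ((4/5)^2 / (2*(-1/3))) * (exp((-2/3) t) - 1)
       = 24/25 - 24*exp(-2*t/3)/25.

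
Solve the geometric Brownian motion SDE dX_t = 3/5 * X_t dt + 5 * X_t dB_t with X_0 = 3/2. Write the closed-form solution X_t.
X_t = 3/2 * exp((-119/10) * t + (5) * B_t)

For GBM dX = mu X dt + sigma X dB with X_0 = x_0, apply Itô to Y = log X: dY = (mu - sigma^2/2) dt + sigma dB, so Y_t = log(x_0) + (mu - sigma^2/2) t + sigma B_t and hence X_t = x_0 * exp((mu - sigma^2/2) t + sigma B_t).
With mu = 3/5, sigma = 5, x_0 = 3/2, this gives:
  X_t = 3/2 * exp((-119/10) * t + (5) * B_t).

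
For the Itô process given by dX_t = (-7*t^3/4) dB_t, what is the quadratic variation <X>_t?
<X>_t = 7*t^7/16

For an Itô process dX_t = a(t) dt + b(t) dB_t, the quadratic variation is <X>_t = int_0^t b(s)^2 ds (the drift term does not contribute). Here b(s) = -7*s^3/4, so
  b(s)^2 = 49*s^6/16.
Integrating from 0 to t:
  <X>_t = int_0^t (49*s^6/16) ds = 7*t^7/16.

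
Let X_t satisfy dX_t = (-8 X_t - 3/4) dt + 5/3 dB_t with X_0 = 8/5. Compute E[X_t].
E[X_t] = -3/32 + 271*exp(-8*t)/160

Taking expectations and using E[dB_t] = 0, the mean m(t) = E[X_t] satisfies the ODE m'(t) = a m(t) + b with m(0) = x_0. With a = -8, b = -3/4, x_0 = 8/5, the solution is
  m(t) = x_0 * exp(a t) + (b/a) * (exp(a t) - 1)
       = (8/5) * exp((-8) t) + ((-3/4)/(-8)) * (exp((-8) t) - 1)
       = -3/32 + 271*exp(-8*t)/160.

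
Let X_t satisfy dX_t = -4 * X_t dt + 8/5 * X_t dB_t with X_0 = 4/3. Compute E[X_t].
E[X_t] = 4*exp(-4*t)/3

For GBM dX = mu X dt + sigma X dB with X_0 = x_0, apply Itô to Y = log X: dY = (mu - sigma^2/2) dt + sigma dB, so Y_t = log(x_0) + (mu - sigma^2/2) t + sigma B_t and hence X_t = x_0 * exp((mu - sigma^2/2) t + sigma B_t).
With mu = -4, sigma = 8/5, x_0 = 4/3, this gives:
  X_t = 4/3 * exp((-132/25) * t + (8/5) * B_t).
Since sigma*B_t ~ Normal(0, sigma^2 t), E[exp(sigma*B_t)] = exp(sigma^2 t / 2); so E[X_t] = x_0 * exp((mu - sigma^2/2) t) * exp(sigma^2 t / 2) = x_0 * exp(mu t) = 4*exp(-4*t)/3.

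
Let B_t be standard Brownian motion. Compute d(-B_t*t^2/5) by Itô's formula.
d(-B_t*t^2/5) = (-2*B_t*t/5) dt + (-t^2/5) dB_t

Itô's formula for f(t, x): d f(t, B_t) = (f_t + (1/2) f_xx) dt + f_x dB_t. Compute partials of f(t, x) = -t^2*x/5:
  f_t(t,x)  = -2*t*x/5
  f_x(t,x)  = -t^2/5
  f_xx(t,x) = 0
Assemble drift = f_t + (1/2) f_xx = -2*t*x/5 and diffusion = f_x = -t^2/5. Substituting x = B_t:
  d(-B_t*t^2/5) = (-2*B_t*t/5) dt + (-t^2/5) dB_t.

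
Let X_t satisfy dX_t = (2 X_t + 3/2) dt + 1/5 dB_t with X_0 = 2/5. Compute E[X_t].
E[X_t] = 23*exp(2*t)/20 - 3/4

Taking expectations and using E[dB_t] = 0, the mean m(t) = E[X_t] satisfies the ODE m'(t) = a m(t) + b with m(0) = x_0. With a = 2, b = 3/2, x_0 = 2/5, the solution is
  m(t) = x_0 * exp(a t) + (b/a) * (exp(a t) - 1)
       = (2/5) * exp(2 t) + ((3/2)/2) * (exp(2 t) - 1)
       = 23*exp(2*t)/20 - 3/4.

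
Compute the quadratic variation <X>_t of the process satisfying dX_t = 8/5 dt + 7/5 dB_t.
<X>_t = 49*t/25

For an Itô process dX_t = a(t) dt + b(t) dB_t, the quadratic variation is <X>_t = int_0^t b(s)^2 ds (the drift term does not contribute). Here b(s) = 7/5, so
  b(s)^2 = 49/25.
Integrating from 0 to t:
  <X>_t = int_0^t (49/25) ds = 49*t/25.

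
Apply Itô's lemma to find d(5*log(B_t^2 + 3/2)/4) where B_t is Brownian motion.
d(5*log(B_t^2 + 3/2)/4) = (5*(3 - 2*B_t^2)/(2*(2*B_t^2 + 3)^2)) dt + (5*B_t/(2*B_t^2 + 3)) dB_t

Itô's formula for f(B_t) gives d f(B_t) = f'(B_t) dB_t + (1/2) f''(B_t) dt. Compute derivatives of f(x) = 5*log(x^2 + 3/2)/4:
  f'(x)  = 5*x/(2*x^2 + 3)
  f''(x) = 5*(3 - 2*x^2)/(2*x^2 + 3)^2
Substitute x = B_t and multiply the f'' term by 1/2:
  drift     = (1/2) * (5*(3 - 2*x^2)/(2*x^2 + 3)^2) evaluated at B_t = 5*(3 - 2*B_t^2)/(2*(2*B_t^2 + 3)^2)
  diffusion = (5*x/(2*x^2 + 3)) evaluated at B_t = 5*B_t/(2*B_t^2 + 3)
Therefore d(5*log(B_t^2 + 3/2)/4) = (5*(3 - 2*B_t^2)/(2*(2*B_t^2 + 3)^2)) dt + (5*B_t/(2*B_t^2 + 3)) dB_t.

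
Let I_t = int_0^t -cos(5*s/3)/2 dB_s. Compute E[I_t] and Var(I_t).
E[I_t] = 0; Var(I_t) = t/8 + 3*sin(10*t/3)/80

The Itô integral of a deterministic integrand f(s) has mean 0 because each increment f(s) * (B_{s+ds} - B_s) has mean 0. By the Itô isometry:
  Var( int_0^t f(s) dB_s ) = E[ (int_0^t f(s) dB_s)^2 ] = int_0^t f(s)^2 ds.
Here f(s) = -cos(5*s/3)/2, so f(s)^2 = cos(5*s/3)^2/4. Integrate:
  int_0^t (cos(5*s/3)^2/4) ds = t/8 + 3*sin(10*t/3)/80.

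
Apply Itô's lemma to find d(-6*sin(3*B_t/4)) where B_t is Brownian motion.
d(-6*sin(3*B_t/4)) = (27*sin(3*B_t/4)/16) dt + (-9*cos(3*B_t/4)/2) dB_t

Itô's formula for f(B_t) gives d f(B_t) = f'(B_t) dB_t + (1/2) f''(B_t) dt. Compute derivatives of f(x) = -6*sin(3*x/4):
  f'(x)  = -9*cos(3*x/4)/2
  f''(x) = 27*sin(3*x/4)/8
Substitute x = B_t and multiply the f'' term by 1/2:
  drift     = (1/2) * (27*sin(3*x/4)/8) evaluated at B_t = 27*sin(3*B_t/4)/16
  diffusion = (-9*cos(3*x/4)/2) evaluated at B_t = -9*cos(3*B_t/4)/2
Therefore d(-6*sin(3*B_t/4)) = (27*sin(3*B_t/4)/16) dt + (-9*cos(3*B_t/4)/2) dB_t.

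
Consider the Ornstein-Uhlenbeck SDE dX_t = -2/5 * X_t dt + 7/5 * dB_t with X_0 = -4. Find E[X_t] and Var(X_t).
E[X_t] = -4*exp(-2*t/5); Var(X_t) = 49/20 - 49*exp(-4*t/5)/20

The OU SDE dX = -theta X dt + sigma dB admits the integrating factor exp(theta t): d(exp(theta t) X_t) = sigma exp(theta t) dB_t. Integrating from 0 to t:
  X_t = x_0 * exp(-theta t) + sigma * int_0^t exp(-theta (t-s)) dB_s.
The Itô integral has mean 0 and (by the Itô isometry) variance sigma^2 * int_0^t exp(-2 theta (t - s)) ds = sigma^2 * (1 - exp(-2 theta t)) / (2 theta).
With theta = 2/5, sigma = 7/5, x_0 = -4:
  E[X_t] = -4 * exp(-2/5 t) = -4*exp(-2*t/5)
  Var(X_t) = (7/5)^2 * (1 - exp(-2*2/5 t)) / (2 * 2/5) = 49/20 - 49*exp(-4*t/5)/20.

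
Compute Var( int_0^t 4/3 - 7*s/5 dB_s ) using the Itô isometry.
Var = t*(147*t^2 - 420*t + 400)/225

The Itô integral of a deterministic integrand f(s) has mean 0 because each increment f(s) * (B_{s+ds} - B_s) has mean 0. By the Itô isometry:
  Var( int_0^t f(s) dB_s ) = E[ (int_0^t f(s) dB_s)^2 ] = int_0^t f(s)^2 ds.
Here f(s) = 4/3 - 7*s/5, so f(s)^2 = (21*s - 20)^2/225. Integrate:
  int_0^t ((21*s - 20)^2/225) ds = t*(147*t^2 - 420*t + 400)/225.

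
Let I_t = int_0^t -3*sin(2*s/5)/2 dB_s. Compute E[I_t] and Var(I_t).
E[I_t] = 0; Var(I_t) = 9*t/8 - 45*sin(4*t/5)/32

The Itô integral of a deterministic integrand f(s) has mean 0 because each increment f(s) * (B_{s+ds} - B_s) has mean 0. By the Itô isometry:
  Var( int_0^t f(s) dB_s ) = E[ (int_0^t f(s) dB_s)^2 ] = int_0^t f(s)^2 ds.
Here f(s) = -3*sin(2*s/5)/2, so f(s)^2 = 9*sin(2*s/5)^2/4. Integrate:
  int_0^t (9*sin(2*s/5)^2/4) ds = 9*t/8 - 45*sin(4*t/5)/32.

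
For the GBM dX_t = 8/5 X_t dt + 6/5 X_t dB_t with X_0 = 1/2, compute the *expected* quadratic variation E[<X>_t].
E[<X>_t] = 9*exp(116*t/25)/116 - 9/116

<X>_t = int_0^t ((6/5) * X_s)^2 ds. Taking expectation inside the integral: E[<X>_t] = (6/5)^2 * int_0^t E[X_s^2] ds. For GBM, E[X_s^2] = x_0^2 * exp((2 mu + sigma^2) s). Integrating:
  E[<X>_t] = (6/5)^2 * (1/2)^2 * (exp((2*(8/5) + (6/5)^2) t) - 1) / (2*(8/5) + (6/5)^2)
           = (6/5)^2 * (1/2)^2 * (exp((116/25) t) - 1) / (116/25) = 9*exp(116*t/25)/116 - 9/116.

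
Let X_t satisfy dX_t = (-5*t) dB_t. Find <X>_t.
<X>_t = 25*t^3/3

For an Itô process dX_t = a(t) dt + b(t) dB_t, the quadratic variation is <X>_t = int_0^t b(s)^2 ds (the drift term does not contribute). Here b(s) = -5*s, so
  b(s)^2 = 25*s^2.
Integrating from 0 to t:
  <X>_t = int_0^t (25*s^2) ds = 25*t^3/3.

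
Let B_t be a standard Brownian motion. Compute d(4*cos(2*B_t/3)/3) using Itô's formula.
d(4*cos(2*B_t/3)/3) = (-8*cos(2*B_t/3)/27) dt + (-8*sin(2*B_t/3)/9) dB_t

Itô's formula for f(B_t) gives d f(B_t) = f'(B_t) dB_t + (1/2) f''(B_t) dt. Compute derivatives of f(x) = 4*cos(2*x/3)/3:
  f'(x)  = -8*sin(2*x/3)/9
  f''(x) = -16*cos(2*x/3)/27
Substitute x = B_t and multiply the f'' term by 1/2:
  drift     = (1/2) * (-16*cos(2*x/3)/27) evaluated at B_t = -8*cos(2*B_t/3)/27
  diffusion = (-8*sin(2*x/3)/9) evaluated at B_t = -8*sin(2*B_t/3)/9
Therefore d(4*cos(2*B_t/3)/3) = (-8*cos(2*B_t/3)/27) dt + (-8*sin(2*B_t/3)/9) dB_t.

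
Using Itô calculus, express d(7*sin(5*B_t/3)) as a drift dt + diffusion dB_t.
d(7*sin(5*B_t/3)) = (-175*sin(5*B_t/3)/18) dt + (35*cos(5*B_t/3)/3) dB_t

Itô's formula for f(B_t) gives d f(B_t) = f'(B_t) dB_t + (1/2) f''(B_t) dt. Compute derivatives of f(x) = 7*sin(5*x/3):
  f'(x)  = 35*cos(5*x/3)/3
  f''(x) = -175*sin(5*x/3)/9
Substitute x = B_t and multiply the f'' term by 1/2:
  drift     = (1/2) * (-175*sin(5*x/3)/9) evaluated at B_t = -175*sin(5*B_t/3)/18
  diffusion = (35*cos(5*x/3)/3) evaluated at B_t = 35*cos(5*B_t/3)/3
Therefore d(7*sin(5*B_t/3)) = (-175*sin(5*B_t/3)/18) dt + (35*cos(5*B_t/3)/3) dB_t.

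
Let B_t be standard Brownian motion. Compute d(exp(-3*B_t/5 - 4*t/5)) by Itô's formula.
d(exp(-3*B_t/5 - 4*t/5)) = (-31*exp(-3*B_t/5 - 4*t/5)/50) dt + (-3*exp(-3*B_t/5 - 4*t/5)/5) dB_t

Itô's formula for f(t, x): d f(t, B_t) = (f_t + (1/2) f_xx) dt + f_x dB_t. Compute partials of f(t, x) = exp(-4*t/5 - 3*x/5):
  f_t(t,x)  = -4*exp(-4*t/5 - 3*x/5)/5
  f_x(t,x)  = -3*exp(-4*t/5 - 3*x/5)/5
  f_xx(t,x) = 9*exp(-4*t/5 - 3*x/5)/25
Assemble drift = f_t + (1/2) f_xx = -31*exp(-4*t/5 - 3*x/5)/50 and diffusion = f_x = -3*exp(-4*t/5 - 3*x/5)/5. Substituting x = B_t:
  d(exp(-3*B_t/5 - 4*t/5)) = (-31*exp(-3*B_t/5 - 4*t/5)/50) dt + (-3*exp(-3*B_t/5 - 4*t/5)/5) dB_t.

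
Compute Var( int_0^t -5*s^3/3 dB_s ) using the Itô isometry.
Var = 25*t^7/63

The Itô integral of a deterministic integrand f(s) has mean 0 because each increment f(s) * (B_{s+ds} - B_s) has mean 0. By the Itô isometry:
  Var( int_0^t f(s) dB_s ) = E[ (int_0^t f(s) dB_s)^2 ] = int_0^t f(s)^2 ds.
Here f(s) = -5*s^3/3, so f(s)^2 = 25*s^6/9. Integrate:
  int_0^t (25*s^6/9) ds = 25*t^7/63.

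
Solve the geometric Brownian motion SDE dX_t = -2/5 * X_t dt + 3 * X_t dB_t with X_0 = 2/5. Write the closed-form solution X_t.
X_t = 2/5 * exp((-49/10) * t + (3) * B_t)

For GBM dX = mu X dt + sigma X dB with X_0 = x_0, apply Itô to Y = log X: dY = (mu - sigma^2/2) dt + sigma dB, so Y_t = log(x_0) + (mu - sigma^2/2) t + sigma B_t and hence X_t = x_0 * exp((mu - sigma^2/2) t + sigma B_t).
With mu = -2/5, sigma = 3, x_0 = 2/5, this gives:
  X_t = 2/5 * exp((-49/10) * t + (3) * B_t).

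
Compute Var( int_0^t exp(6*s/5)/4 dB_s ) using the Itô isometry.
Var = 5*exp(12*t/5)/192 - 5/192

The Itô integral of a deterministic integrand f(s) has mean 0 because each increment f(s) * (B_{s+ds} - B_s) has mean 0. By the Itô isometry:
  Var( int_0^t f(s) dB_s ) = E[ (int_0^t f(s) dB_s)^2 ] = int_0^t f(s)^2 ds.
Here f(s) = exp(6*s/5)/4, so f(s)^2 = exp(12*s/5)/16. Integrate:
  int_0^t (exp(12*s/5)/16) ds = 5*exp(12*t/5)/192 - 5/192.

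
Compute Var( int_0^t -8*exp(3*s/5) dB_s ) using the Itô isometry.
Var = 160*exp(6*t/5)/3 - 160/3

The Itô integral of a deterministic integrand f(s) has mean 0 because each increment f(s) * (B_{s+ds} - B_s) has mean 0. By the Itô isometry:
  Var( int_0^t f(s) dB_s ) = E[ (int_0^t f(s) dB_s)^2 ] = int_0^t f(s)^2 ds.
Here f(s) = -8*exp(3*s/5), so f(s)^2 = 64*exp(6*s/5). Integrate:
  int_0^t (64*exp(6*s/5)) ds = 160*exp(6*t/5)/3 - 160/3.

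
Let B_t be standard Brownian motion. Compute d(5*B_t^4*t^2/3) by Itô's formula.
d(5*B_t^4*t^2/3) = (10*B_t^2*t*(B_t^2 + 3*t)/3) dt + (20*B_t^3*t^2/3) dB_t

Itô's formula for f(t, x): d f(t, B_t) = (f_t + (1/2) f_xx) dt + f_x dB_t. Compute partials of f(t, x) = 5*t^2*x^4/3:
  f_t(t,x)  = 10*t*x^4/3
  f_x(t,x)  = 20*t^2*x^3/3
  f_xx(t,x) = 20*t^2*x^2
Assemble drift = f_t + (1/2) f_xx = 10*t*x^2*(3*t + x^2)/3 and diffusion = f_x = 20*t^2*x^3/3. Substituting x = B_t:
  d(5*B_t^4*t^2/3) = (10*B_t^2*t*(B_t^2 + 3*t)/3) dt + (20*B_t^3*t^2/3) dB_t.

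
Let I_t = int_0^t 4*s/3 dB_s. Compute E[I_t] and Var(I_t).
E[I_t] = 0; Var(I_t) = 16*t^3/27

The Itô integral of a deterministic integrand f(s) has mean 0 because each increment f(s) * (B_{s+ds} - B_s) has mean 0. By the Itô isometry:
  Var( int_0^t f(s) dB_s ) = E[ (int_0^t f(s) dB_s)^2 ] = int_0^t f(s)^2 ds.
Here f(s) = 4*s/3, so f(s)^2 = 16*s^2/9. Integrate:
  int_0^t (16*s^2/9) ds = 16*t^3/27.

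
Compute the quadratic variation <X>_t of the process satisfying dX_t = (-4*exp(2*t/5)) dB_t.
<X>_t = 20*exp(4*t/5) - 20

For an Itô process dX_t = a(t) dt + b(t) dB_t, the quadratic variation is <X>_t = int_0^t b(s)^2 ds (the drift term does not contribute). Here b(s) = -4*exp(2*s/5), so
  b(s)^2 = 16*exp(4*s/5).
Integrating from 0 to t:
  <X>_t = int_0^t (16*exp(4*s/5)) ds = 20*exp(4*t/5) - 20.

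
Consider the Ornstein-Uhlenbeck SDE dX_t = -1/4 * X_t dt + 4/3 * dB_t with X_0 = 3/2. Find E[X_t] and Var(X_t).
E[X_t] = 3*exp(-t/4)/2; Var(X_t) = 32/9 - 32*exp(-t/2)/9

The OU SDE dX = -theta X dt + sigma dB admits the integrating factor exp(theta t): d(exp(theta t) X_t) = sigma exp(theta t) dB_t. Integrating from 0 to t:
  X_t = x_0 * exp(-theta t) + sigma * int_0^t exp(-theta (t-s)) dB_s.
The Itô integral has mean 0 and (by the Itô isometry) variance sigma^2 * int_0^t exp(-2 theta (t - s)) ds = sigma^2 * (1 - exp(-2 theta t)) / (2 theta).
With theta = 1/4, sigma = 4/3, x_0 = 3/2:
  E[X_t] = 3/2 * exp(-1/4 t) = 3*exp(-t/4)/2
  Var(X_t) = (4/3)^2 * (1 - exp(-2*1/4 t)) / (2 * 1/4) = 32/9 - 32*exp(-t/2)/9.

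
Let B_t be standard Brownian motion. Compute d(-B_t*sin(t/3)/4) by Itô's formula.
d(-B_t*sin(t/3)/4) = (-B_t*cos(t/3)/12) dt + (-sin(t/3)/4) dB_t

Itô's formula for f(t, x): d f(t, B_t) = (f_t + (1/2) f_xx) dt + f_x dB_t. Compute partials of f(t, x) = -x*sin(t/3)/4:
  f_t(t,x)  = -x*cos(t/3)/12
  f_x(t,x)  = -sin(t/3)/4
  f_xx(t,x) = 0
Assemble drift = f_t + (1/2) f_xx = -x*cos(t/3)/12 and diffusion = f_x = -sin(t/3)/4. Substituting x = B_t:
  d(-B_t*sin(t/3)/4) = (-B_t*cos(t/3)/12) dt + (-sin(t/3)/4) dB_t.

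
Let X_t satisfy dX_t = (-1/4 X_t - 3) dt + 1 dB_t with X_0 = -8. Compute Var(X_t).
Var(X_t) = 2 - 2*exp(-t/2)

The variance V(t) = Var(X_t) satisfies V'(t) = 2 a V(t) + c^2 with V(0) = 0 (drift coefficient is linear in X, diffusion is constant). With a = -1/4, c = 1, the solution is
  V(t) = (c^2 / (2 a)) * (exp(2 a t) - 1)
       = (1^2 / (2*(-1/4))) * (exp((-1/2) t) - 1)
       = 2 - 2*exp(-t/2).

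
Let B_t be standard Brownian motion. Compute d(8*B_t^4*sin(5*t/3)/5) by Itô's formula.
d(8*B_t^4*sin(5*t/3)/5) = (8*B_t^2*(5*B_t^2*cos(5*t/3) + 18*sin(5*t/3))/15) dt + (32*B_t^3*sin(5*t/3)/5) dB_t

Itô's formula for f(t, x): d f(t, B_t) = (f_t + (1/2) f_xx) dt + f_x dB_t. Compute partials of f(t, x) = 8*x^4*sin(5*t/3)/5:
  f_t(t,x)  = 8*x^4*cos(5*t/3)/3
  f_x(t,x)  = 32*x^3*sin(5*t/3)/5
  f_xx(t,x) = 96*x^2*sin(5*t/3)/5
Assemble drift = f_t + (1/2) f_xx = 8*x^2*(5*x^2*cos(5*t/3) + 18*sin(5*t/3))/15 and diffusion = f_x = 32*x^3*sin(5*t/3)/5. Substituting x = B_t:
  d(8*B_t^4*sin(5*t/3)/5) = (8*B_t^2*(5*B_t^2*cos(5*t/3) + 18*sin(5*t/3))/15) dt + (32*B_t^3*sin(5*t/3)/5) dB_t.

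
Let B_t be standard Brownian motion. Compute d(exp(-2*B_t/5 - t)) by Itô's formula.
d(exp(-2*B_t/5 - t)) = (-23*exp(-2*B_t/5 - t)/25) dt + (-2*exp(-2*B_t/5 - t)/5) dB_t

Itô's formula for f(t, x): d f(t, B_t) = (f_t + (1/2) f_xx) dt + f_x dB_t. Compute partials of f(t, x) = exp(-t - 2*x/5):
  f_t(t,x)  = -exp(-t - 2*x/5)
  f_x(t,x)  = -2*exp(-t - 2*x/5)/5
  f_xx(t,x) = 4*exp(-t - 2*x/5)/25
Assemble drift = f_t + (1/2) f_xx = -23*exp(-t - 2*x/5)/25 and diffusion = f_x = -2*exp(-t - 2*x/5)/5. Substituting x = B_t:
  d(exp(-2*B_t/5 - t)) = (-23*exp(-2*B_t/5 - t)/25) dt + (-2*exp(-2*B_t/5 - t)/5) dB_t.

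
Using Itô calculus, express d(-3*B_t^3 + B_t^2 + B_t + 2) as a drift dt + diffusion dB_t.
d(-3*B_t^3 + B_t^2 + B_t + 2) = (1 - 9*B_t) dt + (-9*B_t^2 + 2*B_t + 1) dB_t

Itô's formula for f(B_t) gives d f(B_t) = f'(B_t) dB_t + (1/2) f''(B_t) dt. Compute derivatives of f(x) = -3*x^3 + x^2 + x + 2:
  f'(x)  = -9*x^2 + 2*x + 1
  f''(x) = 2 - 18*x
Substitute x = B_t and multiply the f'' term by 1/2:
  drift     = (1/2) * (2 - 18*x) evaluated at B_t = 1 - 9*B_t
  diffusion = (-9*x^2 + 2*x + 1) evaluated at B_t = -9*B_t^2 + 2*B_t + 1
Therefore d(-3*B_t^3 + B_t^2 + B_t + 2) = (1 - 9*B_t) dt + (-9*B_t^2 + 2*B_t + 1) dB_t.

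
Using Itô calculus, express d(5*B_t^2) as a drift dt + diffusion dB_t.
d(5*B_t^2) = (5) dt + (10*B_t) dB_t

Itô's formula for f(B_t) gives d f(B_t) = f'(B_t) dB_t + (1/2) f''(B_t) dt. Compute derivatives of f(x) = 5*x^2:
  f'(x)  = 10*x
  f''(x) = 10
Substitute x = B_t and multiply the f'' term by 1/2:
  drift     = (1/2) * (10) evaluated at B_t = 5
  diffusion = (10*x) evaluated at B_t = 10*B_t
Therefore d(5*B_t^2) = (5) dt + (10*B_t) dB_t.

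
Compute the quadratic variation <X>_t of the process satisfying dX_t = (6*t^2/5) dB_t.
<X>_t = 36*t^5/125

For an Itô process dX_t = a(t) dt + b(t) dB_t, the quadratic variation is <X>_t = int_0^t b(s)^2 ds (the drift term does not contribute). Here b(s) = 6*s^2/5, so
  b(s)^2 = 36*s^4/25.
Integrating from 0 to t:
  <X>_t = int_0^t (36*s^4/25) ds = 36*t^5/125.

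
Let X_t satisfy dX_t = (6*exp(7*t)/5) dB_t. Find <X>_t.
<X>_t = 18*exp(14*t)/175 - 18/175

For an Itô process dX_t = a(t) dt + b(t) dB_t, the quadratic variation is <X>_t = int_0^t b(s)^2 ds (the drift term does not contribute). Here b(s) = 6*exp(7*s)/5, so
  b(s)^2 = 36*exp(14*s)/25.
Integrating from 0 to t:
  <X>_t = int_0^t (36*exp(14*s)/25) ds = 18*exp(14*t)/175 - 18/175.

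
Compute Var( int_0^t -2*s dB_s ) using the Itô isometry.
Var = 4*t^3/3

The Itô integral of a deterministic integrand f(s) has mean 0 because each increment f(s) * (B_{s+ds} - B_s) has mean 0. By the Itô isometry:
  Var( int_0^t f(s) dB_s ) = E[ (int_0^t f(s) dB_s)^2 ] = int_0^t f(s)^2 ds.
Here f(s) = -2*s, so f(s)^2 = 4*s^2. Integrate:
  int_0^t (4*s^2) ds = 4*t^3/3.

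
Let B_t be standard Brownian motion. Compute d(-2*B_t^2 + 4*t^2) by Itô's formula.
d(-2*B_t^2 + 4*t^2) = (8*t - 2) dt + (-4*B_t) dB_t

Itô's formula for f(t, x): d f(t, B_t) = (f_t + (1/2) f_xx) dt + f_x dB_t. Compute partials of f(t, x) = 4*t^2 - 2*x^2:
  f_t(t,x)  = 8*t
  f_x(t,x)  = -4*x
  f_xx(t,x) = -4
Assemble drift = f_t + (1/2) f_xx = 8*t - 2 and diffusion = f_x = -4*x. Substituting x = B_t:
  d(-2*B_t^2 + 4*t^2) = (8*t - 2) dt + (-4*B_t) dB_t.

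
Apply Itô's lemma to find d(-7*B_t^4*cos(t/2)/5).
d(-7*B_t^4*cos(t/2)/5) = (7*B_t^2*(B_t^2*sin(t/2) - 12*cos(t/2))/10) dt + (-28*B_t^3*cos(t/2)/5) dB_t

Itô's formula for f(t, x): d f(t, B_t) = (f_t + (1/2) f_xx) dt + f_x dB_t. Compute partials of f(t, x) = -7*x^4*cos(t/2)/5:
  f_t(t,x)  = 7*x^4*sin(t/2)/10
  f_x(t,x)  = -28*x^3*cos(t/2)/5
  f_xx(t,x) = -84*x^2*cos(t/2)/5
Assemble drift = f_t + (1/2) f_xx = 7*x^2*(x^2*sin(t/2) - 12*cos(t/2))/10 and diffusion = f_x = -28*x^3*cos(t/2)/5. Substituting x = B_t:
  d(-7*B_t^4*cos(t/2)/5) = (7*B_t^2*(B_t^2*sin(t/2) - 12*cos(t/2))/10) dt + (-28*B_t^3*cos(t/2)/5) dB_t.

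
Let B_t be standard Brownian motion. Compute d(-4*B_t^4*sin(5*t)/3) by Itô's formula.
d(-4*B_t^4*sin(5*t)/3) = (B_t^2*(-20*B_t^2*cos(5*t)/3 - 8*sin(5*t))) dt + (-16*B_t^3*sin(5*t)/3) dB_t

Itô's formula for f(t, x): d f(t, B_t) = (f_t + (1/2) f_xx) dt + f_x dB_t. Compute partials of f(t, x) = -4*x^4*sin(5*t)/3:
  f_t(t,x)  = -20*x^4*cos(5*t)/3
  f_x(t,x)  = -16*x^3*sin(5*t)/3
  f_xx(t,x) = -16*x^2*sin(5*t)
Assemble drift = f_t + (1/2) f_xx = x^2*(-20*x^2*cos(5*t)/3 - 8*sin(5*t)) and diffusion = f_x = -16*x^3*sin(5*t)/3. Substituting x = B_t:
  d(-4*B_t^4*sin(5*t)/3) = (B_t^2*(-20*B_t^2*cos(5*t)/3 - 8*sin(5*t))) dt + (-16*B_t^3*sin(5*t)/3) dB_t.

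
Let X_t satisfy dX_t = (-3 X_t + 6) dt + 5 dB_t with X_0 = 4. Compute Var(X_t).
Var(X_t) = 25/6 - 25*exp(-6*t)/6

The variance V(t) = Var(X_t) satisfies V'(t) = 2 a V(t) + c^2 with V(0) = 0 (drift coefficient is linear in X, diffusion is constant). With a = -3, c = 5, the solution is
  V(t) = (c^2 / (2 a)) * (exp(2 a t) - 1)
       = (5^2 / (2*(-3))) * (exp((-6) t) - 1)
       = 25/6 - 25*exp(-6*t)/6.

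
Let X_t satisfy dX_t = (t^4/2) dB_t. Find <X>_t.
<X>_t = t^9/36

For an Itô process dX_t = a(t) dt + b(t) dB_t, the quadratic variation is <X>_t = int_0^t b(s)^2 ds (the drift term does not contribute). Here b(s) = s^4/2, so
  b(s)^2 = s^8/4.
Integrating from 0 to t:
  <X>_t = int_0^t (s^8/4) ds = t^9/36.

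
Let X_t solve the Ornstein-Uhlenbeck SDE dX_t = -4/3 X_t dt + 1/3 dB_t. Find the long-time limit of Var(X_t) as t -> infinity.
lim Var(X_t) = 1/24

The OU SDE dX = -theta X dt + sigma dB admits the integrating factor exp(theta t): d(exp(theta t) X_t) = sigma exp(theta t) dB_t. Integrating from 0 to t gives X_t = x_0 * exp(-theta t) + sigma * int_0^t exp(-theta (t-s)) dB_s for any initial x_0. The Itô integral has variance (by the Itô isometry) sigma^2 * int_0^t exp(-2 theta (t - s)) ds = sigma^2 * (1 - exp(-2 theta t)) / (2 theta), independent of x_0.
With theta = 4/3, sigma = 1/3:
  Var(X_t) = (1/3)^2 * (1 - exp(-2*4/3 t)) / (2 * 4/3) = 1/24 - exp(-8*t/3)/24.
As t -> infinity, exp(-2*4/3 t) -> 0, so the stationary variance is sigma^2 / (2 theta) = 1/24.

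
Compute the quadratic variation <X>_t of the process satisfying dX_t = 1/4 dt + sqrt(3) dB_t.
<X>_t = 3*t

For an Itô process dX_t = a(t) dt + b(t) dB_t, the quadratic variation is <X>_t = int_0^t b(s)^2 ds (the drift term does not contribute). Here b(s) = sqrt(3), so
  b(s)^2 = 3.
Integrating from 0 to t:
  <X>_t = int_0^t (3) ds = 3*t.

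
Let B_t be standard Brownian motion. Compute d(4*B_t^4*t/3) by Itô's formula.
d(4*B_t^4*t/3) = (4*B_t^2*(B_t^2 + 6*t)/3) dt + (16*B_t^3*t/3) dB_t

Itô's formula for f(t, x): d f(t, B_t) = (f_t + (1/2) f_xx) dt + f_x dB_t. Compute partials of f(t, x) = 4*t*x^4/3:
  f_t(t,x)  = 4*x^4/3
  f_x(t,x)  = 16*t*x^3/3
  f_xx(t,x) = 16*t*x^2
Assemble drift = f_t + (1/2) f_xx = 4*x^2*(6*t + x^2)/3 and diffusion = f_x = 16*t*x^3/3. Substituting x = B_t:
  d(4*B_t^4*t/3) = (4*B_t^2*(B_t^2 + 6*t)/3) dt + (16*B_t^3*t/3) dB_t.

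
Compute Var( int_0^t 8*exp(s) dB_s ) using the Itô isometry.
Var = 32*exp(2*t) - 32

The Itô integral of a deterministic integrand f(s) has mean 0 because each increment f(s) * (B_{s+ds} - B_s) has mean 0. By the Itô isometry:
  Var( int_0^t f(s) dB_s ) = E[ (int_0^t f(s) dB_s)^2 ] = int_0^t f(s)^2 ds.
Here f(s) = 8*exp(s), so f(s)^2 = 64*exp(2*s). Integrate:
  int_0^t (64*exp(2*s)) ds = 32*exp(2*t) - 32.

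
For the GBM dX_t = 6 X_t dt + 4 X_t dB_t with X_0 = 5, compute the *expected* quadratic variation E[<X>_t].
E[<X>_t] = 100*exp(28*t)/7 - 100/7

<X>_t = int_0^t (4 * X_s)^2 ds. Taking expectation inside the integral: E[<X>_t] = 4^2 * int_0^t E[X_s^2] ds. For GBM, E[X_s^2] = x_0^2 * exp((2 mu + sigma^2) s). Integrating:
  E[<X>_t] = 4^2 * 5^2 * (exp((2*6 + 4^2) t) - 1) / (2*6 + 4^2)
           = 4^2 * 5^2 * (exp(28 t) - 1) / 28 = 100*exp(28*t)/7 - 100/7.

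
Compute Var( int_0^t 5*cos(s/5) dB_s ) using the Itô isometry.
Var = 25*t/2 + 125*sin(2*t/5)/4

The Itô integral of a deterministic integrand f(s) has mean 0 because each increment f(s) * (B_{s+ds} - B_s) has mean 0. By the Itô isometry:
  Var( int_0^t f(s) dB_s ) = E[ (int_0^t f(s) dB_s)^2 ] = int_0^t f(s)^2 ds.
Here f(s) = 5*cos(s/5), so f(s)^2 = 25*cos(s/5)^2. Integrate:
  int_0^t (25*cos(s/5)^2) ds = 25*t/2 + 125*sin(2*t/5)/4.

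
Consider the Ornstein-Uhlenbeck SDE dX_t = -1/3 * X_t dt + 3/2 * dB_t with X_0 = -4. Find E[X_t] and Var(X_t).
E[X_t] = -4*exp(-t/3); Var(X_t) = 27/8 - 27*exp(-2*t/3)/8

The OU SDE dX = -theta X dt + sigma dB admits the integrating factor exp(theta t): d(exp(theta t) X_t) = sigma exp(theta t) dB_t. Integrating from 0 to t:
  X_t = x_0 * exp(-theta t) + sigma * int_0^t exp(-theta (t-s)) dB_s.
The Itô integral has mean 0 and (by the Itô isometry) variance sigma^2 * int_0^t exp(-2 theta (t - s)) ds = sigma^2 * (1 - exp(-2 theta t)) / (2 theta).
With theta = 1/3, sigma = 3/2, x_0 = -4:
  E[X_t] = -4 * exp(-1/3 t) = -4*exp(-t/3)
  Var(X_t) = (3/2)^2 * (1 - exp(-2*1/3 t)) / (2 * 1/3) = 27/8 - 27*exp(-2*t/3)/8.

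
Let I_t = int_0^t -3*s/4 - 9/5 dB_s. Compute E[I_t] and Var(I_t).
E[I_t] = 0; Var(I_t) = 3*t*(25*t^2 + 180*t + 432)/400

The Itô integral of a deterministic integrand f(s) has mean 0 because each increment f(s) * (B_{s+ds} - B_s) has mean 0. By the Itô isometry:
  Var( int_0^t f(s) dB_s ) = E[ (int_0^t f(s) dB_s)^2 ] = int_0^t f(s)^2 ds.
Here f(s) = -3*s/4 - 9/5, so f(s)^2 = 9*(5*s + 12)^2/400. Integrate:
  int_0^t (9*(5*s + 12)^2/400) ds = 3*t*(25*t^2 + 180*t + 432)/400.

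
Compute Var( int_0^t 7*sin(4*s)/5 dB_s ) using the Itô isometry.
Var = 49*t/50 - 49*sin(4*t)*cos(4*t)/200

The Itô integral of a deterministic integrand f(s) has mean 0 because each increment f(s) * (B_{s+ds} - B_s) has mean 0. By the Itô isometry:
  Var( int_0^t f(s) dB_s ) = E[ (int_0^t f(s) dB_s)^2 ] = int_0^t f(s)^2 ds.
Here f(s) = 7*sin(4*s)/5, so f(s)^2 = 49*sin(4*s)^2/25. Integrate:
  int_0^t (49*sin(4*s)^2/25) ds = 49*t/50 - 49*sin(4*t)*cos(4*t)/200.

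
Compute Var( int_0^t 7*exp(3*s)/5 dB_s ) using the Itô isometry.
Var = 49*exp(6*t)/150 - 49/150

The Itô integral of a deterministic integrand f(s) has mean 0 because each increment f(s) * (B_{s+ds} - B_s) has mean 0. By the Itô isometry:
  Var( int_0^t f(s) dB_s ) = E[ (int_0^t f(s) dB_s)^2 ] = int_0^t f(s)^2 ds.
Here f(s) = 7*exp(3*s)/5, so f(s)^2 = 49*exp(6*s)/25. Integrate:
  int_0^t (49*exp(6*s)/25) ds = 49*exp(6*t)/150 - 49/150.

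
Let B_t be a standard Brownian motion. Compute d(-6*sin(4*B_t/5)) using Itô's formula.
d(-6*sin(4*B_t/5)) = (48*sin(4*B_t/5)/25) dt + (-24*cos(4*B_t/5)/5) dB_t

Itô's formula for f(B_t) gives d f(B_t) = f'(B_t) dB_t + (1/2) f''(B_t) dt. Compute derivatives of f(x) = -6*sin(4*x/5):
  f'(x)  = -24*cos(4*x/5)/5
  f''(x) = 96*sin(4*x/5)/25
Substitute x = B_t and multiply the f'' term by 1/2:
  drift     = (1/2) * (96*sin(4*x/5)/25) evaluated at B_t = 48*sin(4*B_t/5)/25
  diffusion = (-24*cos(4*x/5)/5) evaluated at B_t = -24*cos(4*B_t/5)/5
Therefore d(-6*sin(4*B_t/5)) = (48*sin(4*B_t/5)/25) dt + (-24*cos(4*B_t/5)/5) dB_t.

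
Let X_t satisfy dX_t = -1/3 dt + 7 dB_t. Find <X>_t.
<X>_t = 49*t

For an Itô process dX_t = a(t) dt + b(t) dB_t, the quadratic variation is <X>_t = int_0^t b(s)^2 ds (the drift term does not contribute). Here b(s) = 7, so
  b(s)^2 = 49.
Integrating from 0 to t:
  <X>_t = int_0^t (49) ds = 49*t.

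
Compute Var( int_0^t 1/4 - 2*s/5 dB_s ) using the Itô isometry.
Var = t*(64*t^2 - 120*t + 75)/1200

The Itô integral of a deterministic integrand f(s) has mean 0 because each increment f(s) * (B_{s+ds} - B_s) has mean 0. By the Itô isometry:
  Var( int_0^t f(s) dB_s ) = E[ (int_0^t f(s) dB_s)^2 ] = int_0^t f(s)^2 ds.
Here f(s) = 1/4 - 2*s/5, so f(s)^2 = (8*s - 5)^2/400. Integrate:
  int_0^t ((8*s - 5)^2/400) ds = t*(64*t^2 - 120*t + 75)/1200.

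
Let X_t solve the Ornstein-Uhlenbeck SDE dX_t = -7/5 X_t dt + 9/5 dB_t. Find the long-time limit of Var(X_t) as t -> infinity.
lim Var(X_t) = 81/70

The OU SDE dX = -theta X dt + sigma dB admits the integrating factor exp(theta t): d(exp(theta t) X_t) = sigma exp(theta t) dB_t. Integrating from 0 to t gives X_t = x_0 * exp(-theta t) + sigma * int_0^t exp(-theta (t-s)) dB_s for any initial x_0. The Itô integral has variance (by the Itô isometry) sigma^2 * int_0^t exp(-2 theta (t - s)) ds = sigma^2 * (1 - exp(-2 theta t)) / (2 theta), independent of x_0.
With theta = 7/5, sigma = 9/5:
  Var(X_t) = (9/5)^2 * (1 - exp(-2*7/5 t)) / (2 * 7/5) = 81/70 - 81*exp(-14*t/5)/70.
As t -> infinity, exp(-2*7/5 t) -> 0, so the stationary variance is sigma^2 / (2 theta) = 81/70.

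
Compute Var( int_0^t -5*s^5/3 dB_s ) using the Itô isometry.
Var = 25*t^11/99

The Itô integral of a deterministic integrand f(s) has mean 0 because each increment f(s) * (B_{s+ds} - B_s) has mean 0. By the Itô isometry:
  Var( int_0^t f(s) dB_s ) = E[ (int_0^t f(s) dB_s)^2 ] = int_0^t f(s)^2 ds.
Here f(s) = -5*s^5/3, so f(s)^2 = 25*s^10/9. Integrate:
  int_0^t (25*s^10/9) ds = 25*t^11/99.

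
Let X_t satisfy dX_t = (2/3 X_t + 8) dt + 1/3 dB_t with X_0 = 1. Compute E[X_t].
E[X_t] = 13*exp(2*t/3) - 12

Taking expectations and using E[dB_t] = 0, the mean m(t) = E[X_t] satisfies the ODE m'(t) = a m(t) + b with m(0) = x_0. With a = 2/3, b = 8, x_0 = 1, the solution is
  m(t) = x_0 * exp(a t) + (b/a) * (exp(a t) - 1)
       = 1 * exp((2/3) t) + (8/(2/3)) * (exp((2/3) t) - 1)
       = 13*exp(2*t/3) - 12.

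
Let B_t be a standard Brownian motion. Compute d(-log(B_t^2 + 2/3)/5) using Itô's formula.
d(-log(B_t^2 + 2/3)/5) = (3*(3*B_t^2 - 2)/(5*(3*B_t^2 + 2)^2)) dt + (-6*B_t/(15*B_t^2 + 10)) dB_t

Itô's formula for f(B_t) gives d f(B_t) = f'(B_t) dB_t + (1/2) f''(B_t) dt. Compute derivatives of f(x) = -log(x^2 + 2/3)/5:
  f'(x)  = -6*x/(15*x^2 + 10)
  f''(x) = 6*(3*x^2 - 2)/(5*(3*x^2 + 2)^2)
Substitute x = B_t and multiply the f'' term by 1/2:
  drift     = (1/2) * (6*(3*x^2 - 2)/(5*(3*x^2 + 2)^2)) evaluated at B_t = 3*(3*B_t^2 - 2)/(5*(3*B_t^2 + 2)^2)
  diffusion = (-6*x/(15*x^2 + 10)) evaluated at B_t = -6*B_t/(15*B_t^2 + 10)
Therefore d(-log(B_t^2 + 2/3)/5) = (3*(3*B_t^2 - 2)/(5*(3*B_t^2 + 2)^2)) dt + (-6*B_t/(15*B_t^2 + 10)) dB_t.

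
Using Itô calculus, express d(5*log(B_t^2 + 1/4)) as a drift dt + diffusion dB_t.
d(5*log(B_t^2 + 1/4)) = (20*(1 - 4*B_t^2)/(4*B_t^2 + 1)^2) dt + (40*B_t/(4*B_t^2 + 1)) dB_t

Itô's formula for f(B_t) gives d f(B_t) = f'(B_t) dB_t + (1/2) f''(B_t) dt. Compute derivatives of f(x) = 5*log(x^2 + 1/4):
  f'(x)  = 40*x/(4*x^2 + 1)
  f''(x) = 40*(1 - 4*x^2)/(4*x^2 + 1)^2
Substitute x = B_t and multiply the f'' term by 1/2:
  drift     = (1/2) * (40*(1 - 4*x^2)/(4*x^2 + 1)^2) evaluated at B_t = 20*(1 - 4*B_t^2)/(4*B_t^2 + 1)^2
  diffusion = (40*x/(4*x^2 + 1)) evaluated at B_t = 40*B_t/(4*B_t^2 + 1)
Therefore d(5*log(B_t^2 + 1/4)) = (20*(1 - 4*B_t^2)/(4*B_t^2 + 1)^2) dt + (40*B_t/(4*B_t^2 + 1)) dB_t.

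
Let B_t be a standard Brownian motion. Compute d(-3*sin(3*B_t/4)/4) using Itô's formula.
d(-3*sin(3*B_t/4)/4) = (27*sin(3*B_t/4)/128) dt + (-9*cos(3*B_t/4)/16) dB_t

Itô's formula for f(B_t) gives d f(B_t) = f'(B_t) dB_t + (1/2) f''(B_t) dt. Compute derivatives of f(x) = -3*sin(3*x/4)/4:
  f'(x)  = -9*cos(3*x/4)/16
  f''(x) = 27*sin(3*x/4)/64
Substitute x = B_t and multiply the f'' term by 1/2:
  drift     = (1/2) * (27*sin(3*x/4)/64) evaluated at B_t = 27*sin(3*B_t/4)/128
  diffusion = (-9*cos(3*x/4)/16) evaluated at B_t = -9*cos(3*B_t/4)/16
Therefore d(-3*sin(3*B_t/4)/4) = (27*sin(3*B_t/4)/128) dt + (-9*cos(3*B_t/4)/16) dB_t.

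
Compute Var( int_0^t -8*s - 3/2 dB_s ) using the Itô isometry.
Var = t*(256*t^2 + 144*t + 27)/12

The Itô integral of a deterministic integrand f(s) has mean 0 because each increment f(s) * (B_{s+ds} - B_s) has mean 0. By the Itô isometry:
  Var( int_0^t f(s) dB_s ) = E[ (int_0^t f(s) dB_s)^2 ] = int_0^t f(s)^2 ds.
Here f(s) = -8*s - 3/2, so f(s)^2 = (16*s + 3)^2/4. Integrate:
  int_0^t ((16*s + 3)^2/4) ds = t*(256*t^2 + 144*t + 27)/12.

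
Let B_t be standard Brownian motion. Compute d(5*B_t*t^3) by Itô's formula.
d(5*B_t*t^3) = (15*B_t*t^2) dt + (5*t^3) dB_t

Itô's formula for f(t, x): d f(t, B_t) = (f_t + (1/2) f_xx) dt + f_x dB_t. Compute partials of f(t, x) = 5*t^3*x:
  f_t(t,x)  = 15*t^2*x
  f_x(t,x)  = 5*t^3
  f_xx(t,x) = 0
Assemble drift = f_t + (1/2) f_xx = 15*t^2*x and diffusion = f_x = 5*t^3. Substituting x = B_t:
  d(5*B_t*t^3) = (15*B_t*t^2) dt + (5*t^3) dB_t.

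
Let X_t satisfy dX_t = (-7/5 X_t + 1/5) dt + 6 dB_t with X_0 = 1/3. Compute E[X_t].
E[X_t] = 1/7 + 4*exp(-7*t/5)/21

Taking expectations and using E[dB_t] = 0, the mean m(t) = E[X_t] satisfies the ODE m'(t) = a m(t) + b with m(0) = x_0. With a = -7/5, b = 1/5, x_0 = 1/3, the solution is
  m(t) = x_0 * exp(a t) + (b/a) * (exp(a t) - 1)
       = (1/3) * exp((-7/5) t) + ((1/5)/(-7/5)) * (exp((-7/5) t) - 1)
       = 1/7 + 4*exp(-7*t/5)/21.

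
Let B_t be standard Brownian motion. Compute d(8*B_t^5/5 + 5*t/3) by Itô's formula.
d(8*B_t^5/5 + 5*t/3) = (16*B_t^3 + 5/3) dt + (8*B_t^4) dB_t

Itô's formula for f(t, x): d f(t, B_t) = (f_t + (1/2) f_xx) dt + f_x dB_t. Compute partials of f(t, x) = 5*t/3 + 8*x^5/5:
  f_t(t,x)  = 5/3
  f_x(t,x)  = 8*x^4
  f_xx(t,x) = 32*x^3
Assemble drift = f_t + (1/2) f_xx = 16*x^3 + 5/3 and diffusion = f_x = 8*x^4. Substituting x = B_t:
  d(8*B_t^5/5 + 5*t/3) = (16*B_t^3 + 5/3) dt + (8*B_t^4) dB_t.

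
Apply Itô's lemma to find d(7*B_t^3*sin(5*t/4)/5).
d(7*B_t^3*sin(5*t/4)/5) = (7*B_t*(5*B_t^2*cos(5*t/4) + 12*sin(5*t/4))/20) dt + (21*B_t^2*sin(5*t/4)/5) dB_t

Itô's formula for f(t, x): d f(t, B_t) = (f_t + (1/2) f_xx) dt + f_x dB_t. Compute partials of f(t, x) = 7*x^3*sin(5*t/4)/5:
  f_t(t,x)  = 7*x^3*cos(5*t/4)/4
  f_x(t,x)  = 21*x^2*sin(5*t/4)/5
  f_xx(t,x) = 42*x*sin(5*t/4)/5
Assemble drift = f_t + (1/2) f_xx = 7*x*(5*x^2*cos(5*t/4) + 12*sin(5*t/4))/20 and diffusion = f_x = 21*x^2*sin(5*t/4)/5. Substituting x = B_t:
  d(7*B_t^3*sin(5*t/4)/5) = (7*B_t*(5*B_t^2*cos(5*t/4) + 12*sin(5*t/4))/20) dt + (21*B_t^2*sin(5*t/4)/5) dB_t.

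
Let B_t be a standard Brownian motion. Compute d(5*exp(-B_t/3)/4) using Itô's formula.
d(5*exp(-B_t/3)/4) = (5*exp(-B_t/3)/72) dt + (-5*exp(-B_t/3)/12) dB_t

Itô's formula for f(B_t) gives d f(B_t) = f'(B_t) dB_t + (1/2) f''(B_t) dt. Compute derivatives of f(x) = 5*exp(-x/3)/4:
  f'(x)  = -5*exp(-x/3)/12
  f''(x) = 5*exp(-x/3)/36
Substitute x = B_t and multiply the f'' term by 1/2:
  drift     = (1/2) * (5*exp(-x/3)/36) evaluated at B_t = 5*exp(-B_t/3)/72
  diffusion = (-5*exp(-x/3)/12) evaluated at B_t = -5*exp(-B_t/3)/12
Therefore d(5*exp(-B_t/3)/4) = (5*exp(-B_t/3)/72) dt + (-5*exp(-B_t/3)/12) dB_t.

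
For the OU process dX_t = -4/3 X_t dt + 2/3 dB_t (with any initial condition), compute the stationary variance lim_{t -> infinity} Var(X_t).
lim Var(X_t) = 1/6

The OU SDE dX = -theta X dt + sigma dB admits the integrating factor exp(theta t): d(exp(theta t) X_t) = sigma exp(theta t) dB_t. Integrating from 0 to t gives X_t = x_0 * exp(-theta t) + sigma * int_0^t exp(-theta (t-s)) dB_s for any initial x_0. The Itô integral has variance (by the Itô isometry) sigma^2 * int_0^t exp(-2 theta (t - s)) ds = sigma^2 * (1 - exp(-2 theta t)) / (2 theta), independent of x_0.
With theta = 4/3, sigma = 2/3:
  Var(X_t) = (2/3)^2 * (1 - exp(-2*4/3 t)) / (2 * 4/3) = 1/6 - exp(-8*t/3)/6.
As t -> infinity, exp(-2*4/3 t) -> 0, so the stationary variance is sigma^2 / (2 theta) = 1/6.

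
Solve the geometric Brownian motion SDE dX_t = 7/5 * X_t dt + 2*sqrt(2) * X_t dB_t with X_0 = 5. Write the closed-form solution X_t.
X_t = 5 * exp((-13/5) * t + (2*sqrt(2)) * B_t)

For GBM dX = mu X dt + sigma X dB with X_0 = x_0, apply Itô to Y = log X: dY = (mu - sigma^2/2) dt + sigma dB, so Y_t = log(x_0) + (mu - sigma^2/2) t + sigma B_t and hence X_t = x_0 * exp((mu - sigma^2/2) t + sigma B_t).
With mu = 7/5, sigma = 2*sqrt(2), x_0 = 5, this gives:
  X_t = 5 * exp((-13/5) * t + (2*sqrt(2)) * B_t).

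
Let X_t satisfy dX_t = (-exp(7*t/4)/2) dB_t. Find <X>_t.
<X>_t = exp(7*t/2)/14 - 1/14

For an Itô process dX_t = a(t) dt + b(t) dB_t, the quadratic variation is <X>_t = int_0^t b(s)^2 ds (the drift term does not contribute). Here b(s) = -exp(7*s/4)/2, so
  b(s)^2 = exp(7*s/2)/4.
Integrating from 0 to t:
  <X>_t = int_0^t (exp(7*s/2)/4) ds = exp(7*t/2)/14 - 1/14.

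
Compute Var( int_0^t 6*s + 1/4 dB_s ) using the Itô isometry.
Var = t*(192*t^2 + 24*t + 1)/16

The Itô integral of a deterministic integrand f(s) has mean 0 because each increment f(s) * (B_{s+ds} - B_s) has mean 0. By the Itô isometry:
  Var( int_0^t f(s) dB_s ) = E[ (int_0^t f(s) dB_s)^2 ] = int_0^t f(s)^2 ds.
Here f(s) = 6*s + 1/4, so f(s)^2 = (24*s + 1)^2/16. Integrate:
  int_0^t ((24*s + 1)^2/16) ds = t*(192*t^2 + 24*t + 1)/16.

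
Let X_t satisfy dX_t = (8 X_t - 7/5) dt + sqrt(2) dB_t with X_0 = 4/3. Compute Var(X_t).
Var(X_t) = exp(16*t)/8 - 1/8

The variance V(t) = Var(X_t) satisfies V'(t) = 2 a V(t) + c^2 with V(0) = 0 (drift coefficient is linear in X, diffusion is constant). With a = 8, c = sqrt(2), the solution is
  V(t) = (c^2 / (2 a)) * (exp(2 a t) - 1)
       = (sqrt(2)^2 / (2*8)) * (exp(16 t) - 1)
       = exp(16*t)/8 - 1/8.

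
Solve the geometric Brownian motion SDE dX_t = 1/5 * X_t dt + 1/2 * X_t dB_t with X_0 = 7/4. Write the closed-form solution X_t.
X_t = 7/4 * exp((3/40) * t + (1/2) * B_t)

For GBM dX = mu X dt + sigma X dB with X_0 = x_0, apply Itô to Y = log X: dY = (mu - sigma^2/2) dt + sigma dB, so Y_t = log(x_0) + (mu - sigma^2/2) t + sigma B_t and hence X_t = x_0 * exp((mu - sigma^2/2) t + sigma B_t).
With mu = 1/5, sigma = 1/2, x_0 = 7/4, this gives:
  X_t = 7/4 * exp((3/40) * t + (1/2) * B_t).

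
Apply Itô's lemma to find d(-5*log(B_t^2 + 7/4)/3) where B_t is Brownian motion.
d(-5*log(B_t^2 + 7/4)/3) = (20*(4*B_t^2 - 7)/(3*(4*B_t^2 + 7)^2)) dt + (-40*B_t/(12*B_t^2 + 21)) dB_t

Itô's formula for f(B_t) gives d f(B_t) = f'(B_t) dB_t + (1/2) f''(B_t) dt. Compute derivatives of f(x) = -5*log(x^2 + 7/4)/3:
  f'(x)  = -40*x/(12*x^2 + 21)
  f''(x) = 40*(4*x^2 - 7)/(3*(4*x^2 + 7)^2)
Substitute x = B_t and multiply the f'' term by 1/2:
  drift     = (1/2) * (40*(4*x^2 - 7)/(3*(4*x^2 + 7)^2)) evaluated at B_t = 20*(4*B_t^2 - 7)/(3*(4*B_t^2 + 7)^2)
  diffusion = (-40*x/(12*x^2 + 21)) evaluated at B_t = -40*B_t/(12*B_t^2 + 21)
Therefore d(-5*log(B_t^2 + 7/4)/3) = (20*(4*B_t^2 - 7)/(3*(4*B_t^2 + 7)^2)) dt + (-40*B_t/(12*B_t^2 + 21)) dB_t.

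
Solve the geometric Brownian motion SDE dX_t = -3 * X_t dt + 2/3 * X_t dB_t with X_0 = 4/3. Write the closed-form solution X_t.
X_t = 4/3 * exp((-29/9) * t + (2/3) * B_t)

For GBM dX = mu X dt + sigma X dB with X_0 = x_0, apply Itô to Y = log X: dY = (mu - sigma^2/2) dt + sigma dB, so Y_t = log(x_0) + (mu - sigma^2/2) t + sigma B_t and hence X_t = x_0 * exp((mu - sigma^2/2) t + sigma B_t).
With mu = -3, sigma = 2/3, x_0 = 4/3, this gives:
  X_t = 4/3 * exp((-29/9) * t + (2/3) * B_t).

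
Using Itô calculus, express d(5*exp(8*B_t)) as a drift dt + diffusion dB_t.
d(5*exp(8*B_t)) = (160*exp(8*B_t)) dt + (40*exp(8*B_t)) dB_t

Itô's formula for f(B_t) gives d f(B_t) = f'(B_t) dB_t + (1/2) f''(B_t) dt. Compute derivatives of f(x) = 5*exp(8*x):
  f'(x)  = 40*exp(8*x)
  f''(x) = 320*exp(8*x)
Substitute x = B_t and multiply the f'' term by 1/2:
  drift     = (1/2) * (320*exp(8*x)) evaluated at B_t = 160*exp(8*B_t)
  diffusion = (40*exp(8*x)) evaluated at B_t = 40*exp(8*B_t)
Therefore d(5*exp(8*B_t)) = (160*exp(8*B_t)) dt + (40*exp(8*B_t)) dB_t.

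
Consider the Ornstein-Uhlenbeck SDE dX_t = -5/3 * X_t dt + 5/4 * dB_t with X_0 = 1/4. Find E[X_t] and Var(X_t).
E[X_t] = exp(-5*t/3)/4; Var(X_t) = 15/32 - 15*exp(-10*t/3)/32

The OU SDE dX = -theta X dt + sigma dB admits the integrating factor exp(theta t): d(exp(theta t) X_t) = sigma exp(theta t) dB_t. Integrating from 0 to t:
  X_t = x_0 * exp(-theta t) + sigma * int_0^t exp(-theta (t-s)) dB_s.
The Itô integral has mean 0 and (by the Itô isometry) variance sigma^2 * int_0^t exp(-2 theta (t - s)) ds = sigma^2 * (1 - exp(-2 theta t)) / (2 theta).
With theta = 5/3, sigma = 5/4, x_0 = 1/4:
  E[X_t] = 1/4 * exp(-5/3 t) = exp(-5*t/3)/4
  Var(X_t) = (5/4)^2 * (1 - exp(-2*5/3 t)) / (2 * 5/3) = 15/32 - 15*exp(-10*t/3)/32.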